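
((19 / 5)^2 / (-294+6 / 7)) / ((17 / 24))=-266 / 3825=-0.07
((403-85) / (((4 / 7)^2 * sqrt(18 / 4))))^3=17515230173 * sqrt(2) / 256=96758890.85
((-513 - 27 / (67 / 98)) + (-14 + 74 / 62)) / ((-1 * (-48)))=-587063 / 49848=-11.78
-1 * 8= -8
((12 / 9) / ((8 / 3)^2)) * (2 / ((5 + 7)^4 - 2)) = 3 / 165872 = 0.00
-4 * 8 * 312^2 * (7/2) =-10902528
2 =2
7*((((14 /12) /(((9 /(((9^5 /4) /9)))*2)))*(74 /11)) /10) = 440559 /880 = 500.64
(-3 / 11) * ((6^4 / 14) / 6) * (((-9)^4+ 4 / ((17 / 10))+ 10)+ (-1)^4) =-27663.51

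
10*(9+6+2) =170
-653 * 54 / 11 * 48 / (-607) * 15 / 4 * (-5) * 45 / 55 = -285622200 / 73447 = -3888.82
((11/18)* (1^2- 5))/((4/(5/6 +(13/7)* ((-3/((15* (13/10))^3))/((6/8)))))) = -584881/1149876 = -0.51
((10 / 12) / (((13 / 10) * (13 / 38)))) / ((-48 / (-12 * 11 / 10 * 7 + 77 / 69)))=2991835 / 839592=3.56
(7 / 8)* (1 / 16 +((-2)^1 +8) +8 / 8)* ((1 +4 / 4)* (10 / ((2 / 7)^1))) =27685 / 64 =432.58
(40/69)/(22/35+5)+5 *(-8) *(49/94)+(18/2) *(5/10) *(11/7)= -122326531/8944194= -13.68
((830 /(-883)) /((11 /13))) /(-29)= 10790 /281677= 0.04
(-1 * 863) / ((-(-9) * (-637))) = 863 / 5733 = 0.15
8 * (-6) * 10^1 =-480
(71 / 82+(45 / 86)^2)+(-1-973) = -295006281 / 303236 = -972.86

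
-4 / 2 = -2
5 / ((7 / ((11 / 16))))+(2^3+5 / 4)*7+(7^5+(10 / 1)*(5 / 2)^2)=1896691 / 112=16934.74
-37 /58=-0.64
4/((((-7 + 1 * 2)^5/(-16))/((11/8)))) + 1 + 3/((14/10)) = 69366/21875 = 3.17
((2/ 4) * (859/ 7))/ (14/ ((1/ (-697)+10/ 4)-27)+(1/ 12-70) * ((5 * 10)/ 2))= -58678290/ 1672149073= -0.04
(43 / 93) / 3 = 43 / 279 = 0.15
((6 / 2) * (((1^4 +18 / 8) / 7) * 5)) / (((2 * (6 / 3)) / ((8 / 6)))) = 2.32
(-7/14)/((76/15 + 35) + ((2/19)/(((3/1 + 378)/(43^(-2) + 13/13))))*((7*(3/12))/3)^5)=-2081621358720/166807335944471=-0.01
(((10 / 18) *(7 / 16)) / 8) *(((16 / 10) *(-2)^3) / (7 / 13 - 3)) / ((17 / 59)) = 5369 / 9792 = 0.55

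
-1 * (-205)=205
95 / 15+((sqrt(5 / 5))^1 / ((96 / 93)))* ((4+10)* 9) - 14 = 5491 / 48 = 114.40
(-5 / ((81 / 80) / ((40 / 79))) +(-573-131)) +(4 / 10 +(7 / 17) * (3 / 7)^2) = -706.02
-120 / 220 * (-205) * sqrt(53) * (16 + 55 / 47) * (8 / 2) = 55909.55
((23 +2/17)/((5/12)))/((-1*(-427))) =0.13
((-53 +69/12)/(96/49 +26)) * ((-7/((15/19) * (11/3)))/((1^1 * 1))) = 1231713/301400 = 4.09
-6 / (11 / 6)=-36 / 11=-3.27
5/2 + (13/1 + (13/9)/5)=1421/90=15.79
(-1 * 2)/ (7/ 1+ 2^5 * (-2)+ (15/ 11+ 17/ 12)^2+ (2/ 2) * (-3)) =34848/ 910751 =0.04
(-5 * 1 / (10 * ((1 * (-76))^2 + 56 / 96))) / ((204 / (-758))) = 379 / 1178423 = 0.00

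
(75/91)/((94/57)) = 4275/8554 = 0.50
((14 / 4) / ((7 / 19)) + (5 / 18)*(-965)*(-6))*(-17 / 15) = -165019 / 90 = -1833.54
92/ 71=1.30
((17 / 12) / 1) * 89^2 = 134657 / 12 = 11221.42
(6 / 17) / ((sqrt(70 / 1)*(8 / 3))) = 9*sqrt(70) / 4760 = 0.02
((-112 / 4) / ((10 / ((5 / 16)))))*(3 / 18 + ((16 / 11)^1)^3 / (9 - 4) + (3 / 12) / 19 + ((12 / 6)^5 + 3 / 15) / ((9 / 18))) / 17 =-692464073 / 206358240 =-3.36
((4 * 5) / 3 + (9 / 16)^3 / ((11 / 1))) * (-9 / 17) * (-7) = 24.77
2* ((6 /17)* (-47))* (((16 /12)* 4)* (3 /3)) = -3008 /17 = -176.94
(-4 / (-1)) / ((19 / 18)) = 72 / 19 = 3.79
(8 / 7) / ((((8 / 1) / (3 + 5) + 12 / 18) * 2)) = 12 / 35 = 0.34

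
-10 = -10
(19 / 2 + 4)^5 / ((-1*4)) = -14348907 / 128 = -112100.84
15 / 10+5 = 6.50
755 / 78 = 9.68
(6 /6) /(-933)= -1 /933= -0.00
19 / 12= 1.58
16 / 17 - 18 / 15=-22 / 85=-0.26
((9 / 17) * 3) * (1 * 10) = 270 / 17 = 15.88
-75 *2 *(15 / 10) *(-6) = 1350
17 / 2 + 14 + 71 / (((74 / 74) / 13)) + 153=2197 / 2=1098.50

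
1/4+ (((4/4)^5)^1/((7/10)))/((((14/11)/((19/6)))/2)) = 4327/588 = 7.36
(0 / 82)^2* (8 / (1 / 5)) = 0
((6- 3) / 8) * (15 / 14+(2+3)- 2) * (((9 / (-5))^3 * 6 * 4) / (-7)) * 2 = 373977 / 6125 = 61.06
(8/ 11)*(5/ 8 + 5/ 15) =23/ 33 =0.70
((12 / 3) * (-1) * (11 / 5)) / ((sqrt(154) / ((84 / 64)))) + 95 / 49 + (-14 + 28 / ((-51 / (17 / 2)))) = -17.66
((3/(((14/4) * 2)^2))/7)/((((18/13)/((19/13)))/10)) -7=-7108/1029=-6.91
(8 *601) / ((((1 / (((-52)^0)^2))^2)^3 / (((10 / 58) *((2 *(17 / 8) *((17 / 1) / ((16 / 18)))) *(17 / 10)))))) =26574417 / 232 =114544.90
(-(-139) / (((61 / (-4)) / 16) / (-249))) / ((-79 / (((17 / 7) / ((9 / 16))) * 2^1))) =-401672192 / 101199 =-3969.13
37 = 37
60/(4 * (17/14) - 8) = -19.09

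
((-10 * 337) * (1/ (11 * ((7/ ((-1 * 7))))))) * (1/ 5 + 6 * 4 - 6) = 61334/ 11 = 5575.82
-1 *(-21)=21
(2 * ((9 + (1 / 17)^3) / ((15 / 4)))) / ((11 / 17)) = 353744 / 47685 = 7.42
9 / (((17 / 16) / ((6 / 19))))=864 / 323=2.67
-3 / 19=-0.16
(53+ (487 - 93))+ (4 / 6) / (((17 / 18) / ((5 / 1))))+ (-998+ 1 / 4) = -547.22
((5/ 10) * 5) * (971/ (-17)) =-4855/ 34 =-142.79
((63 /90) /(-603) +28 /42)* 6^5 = 1733616 /335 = 5174.97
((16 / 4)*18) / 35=72 / 35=2.06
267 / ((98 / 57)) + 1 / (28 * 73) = 2221981 / 14308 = 155.30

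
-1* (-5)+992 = 997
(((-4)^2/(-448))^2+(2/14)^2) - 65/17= -50671/13328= -3.80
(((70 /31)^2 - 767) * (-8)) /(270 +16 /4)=2928748 /131657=22.25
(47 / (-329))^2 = 1 / 49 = 0.02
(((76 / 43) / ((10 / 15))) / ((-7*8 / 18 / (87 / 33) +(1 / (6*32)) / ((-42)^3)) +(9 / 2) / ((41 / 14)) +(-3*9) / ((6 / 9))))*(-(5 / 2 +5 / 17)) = 91586068277760 / 496321938570791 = 0.18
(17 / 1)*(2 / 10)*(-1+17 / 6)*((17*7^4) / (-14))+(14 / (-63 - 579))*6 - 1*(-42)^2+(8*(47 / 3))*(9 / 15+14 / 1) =-23250091 / 1284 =-18107.55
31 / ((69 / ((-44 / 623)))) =-0.03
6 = 6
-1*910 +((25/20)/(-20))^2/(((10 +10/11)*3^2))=-251596789/276480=-910.00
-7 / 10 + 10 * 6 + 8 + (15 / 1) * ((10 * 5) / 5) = 2173 / 10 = 217.30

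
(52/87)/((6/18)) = 52/29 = 1.79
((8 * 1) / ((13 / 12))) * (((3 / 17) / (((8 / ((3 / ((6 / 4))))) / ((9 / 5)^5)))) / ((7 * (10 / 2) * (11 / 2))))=8503056 / 265890625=0.03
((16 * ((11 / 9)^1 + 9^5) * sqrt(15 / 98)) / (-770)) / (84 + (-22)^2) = -265726 * sqrt(30) / 1722105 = -0.85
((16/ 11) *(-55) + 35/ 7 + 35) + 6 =-34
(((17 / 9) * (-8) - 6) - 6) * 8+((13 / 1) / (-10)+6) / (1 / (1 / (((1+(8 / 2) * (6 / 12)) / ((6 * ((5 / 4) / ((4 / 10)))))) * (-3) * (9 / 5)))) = -48023 / 216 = -222.33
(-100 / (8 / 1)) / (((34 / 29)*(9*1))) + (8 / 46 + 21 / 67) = -657613 / 943092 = -0.70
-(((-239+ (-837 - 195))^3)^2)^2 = -17772421581972370931335897669654076641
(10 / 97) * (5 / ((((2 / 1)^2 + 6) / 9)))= 45 / 97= 0.46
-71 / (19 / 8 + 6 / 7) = -3976 / 181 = -21.97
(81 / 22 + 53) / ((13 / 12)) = 7482 / 143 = 52.32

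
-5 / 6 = -0.83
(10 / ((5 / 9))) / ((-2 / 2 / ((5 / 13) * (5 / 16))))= -2.16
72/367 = 0.20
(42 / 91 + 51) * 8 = 5352 / 13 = 411.69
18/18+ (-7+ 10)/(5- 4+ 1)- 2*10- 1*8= -51/2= -25.50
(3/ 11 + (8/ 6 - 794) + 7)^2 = 671742724/ 1089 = 616843.64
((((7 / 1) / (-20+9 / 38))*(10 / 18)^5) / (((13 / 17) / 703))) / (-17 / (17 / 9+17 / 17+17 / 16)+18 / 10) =4037570656250 / 586295808579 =6.89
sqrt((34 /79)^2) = 34 /79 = 0.43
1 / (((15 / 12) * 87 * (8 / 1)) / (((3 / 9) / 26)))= 1 / 67860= 0.00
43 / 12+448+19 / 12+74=3163 / 6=527.17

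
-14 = -14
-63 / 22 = -2.86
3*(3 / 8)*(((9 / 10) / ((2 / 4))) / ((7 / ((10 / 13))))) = 81 / 364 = 0.22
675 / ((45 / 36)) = 540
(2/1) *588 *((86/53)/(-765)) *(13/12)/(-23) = 0.12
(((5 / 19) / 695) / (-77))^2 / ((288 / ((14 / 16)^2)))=1 / 15555881797632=0.00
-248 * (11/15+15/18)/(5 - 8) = 5828/45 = 129.51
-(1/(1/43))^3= -79507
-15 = -15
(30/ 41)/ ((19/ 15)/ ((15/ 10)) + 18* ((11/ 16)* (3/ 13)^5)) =4009964400/ 4672181117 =0.86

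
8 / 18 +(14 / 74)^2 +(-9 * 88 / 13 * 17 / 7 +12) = -151896965 / 1121211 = -135.48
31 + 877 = 908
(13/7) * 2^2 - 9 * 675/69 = -12979/161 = -80.61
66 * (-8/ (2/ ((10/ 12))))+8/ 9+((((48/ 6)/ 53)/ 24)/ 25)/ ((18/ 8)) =-7838696/ 35775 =-219.11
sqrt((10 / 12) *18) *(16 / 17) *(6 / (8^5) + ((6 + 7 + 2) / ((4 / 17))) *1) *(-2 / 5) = -1044483 *sqrt(15) / 43520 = -92.95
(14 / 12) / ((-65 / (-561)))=1309 / 130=10.07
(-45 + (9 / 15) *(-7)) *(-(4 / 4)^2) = 246 / 5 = 49.20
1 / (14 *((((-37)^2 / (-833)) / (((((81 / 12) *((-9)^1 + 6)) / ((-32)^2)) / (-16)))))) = -9639 / 179437568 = -0.00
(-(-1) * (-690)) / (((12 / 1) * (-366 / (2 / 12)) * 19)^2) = -115 / 41781412224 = -0.00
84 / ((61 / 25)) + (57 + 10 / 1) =6187 / 61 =101.43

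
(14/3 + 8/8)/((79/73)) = 1241/237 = 5.24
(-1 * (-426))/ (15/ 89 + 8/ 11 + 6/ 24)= 1668216/ 4487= 371.79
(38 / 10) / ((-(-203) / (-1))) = -19 / 1015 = -0.02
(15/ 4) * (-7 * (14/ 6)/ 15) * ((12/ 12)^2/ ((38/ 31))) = -1519/ 456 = -3.33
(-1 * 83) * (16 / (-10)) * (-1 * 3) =-1992 / 5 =-398.40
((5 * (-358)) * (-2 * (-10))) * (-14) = 501200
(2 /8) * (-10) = -5 /2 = -2.50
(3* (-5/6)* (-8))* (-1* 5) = -100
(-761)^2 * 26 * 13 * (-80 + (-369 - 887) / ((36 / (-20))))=1088330512880 / 9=120925612542.22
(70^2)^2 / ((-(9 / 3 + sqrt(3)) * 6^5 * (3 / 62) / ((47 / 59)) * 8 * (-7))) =312344375 / 688176- 312344375 * sqrt(3) / 2064528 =191.83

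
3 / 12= 1 / 4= 0.25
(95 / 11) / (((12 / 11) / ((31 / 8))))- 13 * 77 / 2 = -45103 / 96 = -469.82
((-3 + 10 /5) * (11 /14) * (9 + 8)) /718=-0.02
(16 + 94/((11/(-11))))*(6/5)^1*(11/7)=-5148/35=-147.09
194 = 194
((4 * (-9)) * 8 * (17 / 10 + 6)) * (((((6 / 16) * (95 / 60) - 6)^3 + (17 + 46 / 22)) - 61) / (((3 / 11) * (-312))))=-5210.24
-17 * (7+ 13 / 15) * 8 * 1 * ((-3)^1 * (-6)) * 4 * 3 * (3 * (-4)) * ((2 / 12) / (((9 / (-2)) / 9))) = -4621824 / 5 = -924364.80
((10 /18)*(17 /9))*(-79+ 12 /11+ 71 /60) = -860863 /10692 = -80.51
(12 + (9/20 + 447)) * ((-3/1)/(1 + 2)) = -9189/20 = -459.45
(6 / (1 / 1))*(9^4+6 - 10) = 39342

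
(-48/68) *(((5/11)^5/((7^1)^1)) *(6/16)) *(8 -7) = -28125/38330138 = -0.00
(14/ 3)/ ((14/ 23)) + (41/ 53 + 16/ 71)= 97826/ 11289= 8.67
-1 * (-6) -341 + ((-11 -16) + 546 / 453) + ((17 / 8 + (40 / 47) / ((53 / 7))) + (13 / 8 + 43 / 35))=-18731265723 / 52659740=-355.70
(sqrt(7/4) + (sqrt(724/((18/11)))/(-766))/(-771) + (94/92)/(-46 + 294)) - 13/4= -37029/11408 + sqrt(3982)/1771758 + sqrt(7)/2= -1.92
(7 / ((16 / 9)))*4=63 / 4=15.75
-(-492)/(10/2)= 492/5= 98.40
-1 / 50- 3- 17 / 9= -2209 / 450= -4.91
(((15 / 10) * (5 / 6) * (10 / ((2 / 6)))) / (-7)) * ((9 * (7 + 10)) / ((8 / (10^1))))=-57375 / 56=-1024.55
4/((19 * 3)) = 4/57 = 0.07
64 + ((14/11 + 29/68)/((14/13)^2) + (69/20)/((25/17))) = 1242706671/18326000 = 67.81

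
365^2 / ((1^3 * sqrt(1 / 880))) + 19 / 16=19 / 16 + 532900 * sqrt(55)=3952093.36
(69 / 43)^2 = 4761 / 1849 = 2.57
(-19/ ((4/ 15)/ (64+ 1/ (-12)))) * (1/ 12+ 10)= -8816665/ 192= -45920.13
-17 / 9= -1.89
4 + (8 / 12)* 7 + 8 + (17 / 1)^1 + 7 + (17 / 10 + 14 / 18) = 3883 / 90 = 43.14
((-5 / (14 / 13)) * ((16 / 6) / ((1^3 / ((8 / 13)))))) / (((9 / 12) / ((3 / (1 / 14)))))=-1280 / 3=-426.67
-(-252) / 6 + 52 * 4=250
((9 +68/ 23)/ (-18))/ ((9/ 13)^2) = -46475/ 33534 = -1.39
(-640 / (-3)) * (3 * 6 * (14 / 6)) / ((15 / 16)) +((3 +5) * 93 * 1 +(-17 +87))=31114 / 3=10371.33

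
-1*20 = -20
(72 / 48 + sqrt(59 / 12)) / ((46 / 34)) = 51 / 46 + 17 * sqrt(177) / 138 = 2.75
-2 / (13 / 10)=-20 / 13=-1.54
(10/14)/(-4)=-5/28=-0.18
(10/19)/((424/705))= 3525/4028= 0.88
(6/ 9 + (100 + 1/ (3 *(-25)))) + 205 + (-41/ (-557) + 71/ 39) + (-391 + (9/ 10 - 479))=-203310099/ 362050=-561.55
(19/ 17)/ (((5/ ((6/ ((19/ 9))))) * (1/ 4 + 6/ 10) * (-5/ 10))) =-432/ 289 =-1.49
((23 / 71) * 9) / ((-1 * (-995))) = 207 / 70645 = 0.00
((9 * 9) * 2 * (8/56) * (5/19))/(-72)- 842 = -447989/532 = -842.08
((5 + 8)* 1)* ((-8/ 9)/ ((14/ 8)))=-416/ 63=-6.60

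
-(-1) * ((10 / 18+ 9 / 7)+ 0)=116 / 63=1.84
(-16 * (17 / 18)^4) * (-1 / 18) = 83521 / 118098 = 0.71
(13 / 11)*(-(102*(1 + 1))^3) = -110365632 / 11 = -10033239.27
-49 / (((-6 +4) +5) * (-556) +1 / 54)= 2646 / 90071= 0.03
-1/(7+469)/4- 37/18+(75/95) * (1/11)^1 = -7106657/3581424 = -1.98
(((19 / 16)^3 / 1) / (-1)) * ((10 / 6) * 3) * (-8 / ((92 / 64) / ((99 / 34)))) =135.68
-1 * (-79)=79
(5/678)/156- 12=-1269211/105768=-12.00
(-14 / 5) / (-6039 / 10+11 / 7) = 196 / 42163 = 0.00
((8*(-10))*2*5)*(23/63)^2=-423200/3969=-106.63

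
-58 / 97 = -0.60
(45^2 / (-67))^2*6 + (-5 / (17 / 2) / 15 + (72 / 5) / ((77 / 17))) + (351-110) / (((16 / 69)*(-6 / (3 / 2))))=29470064094649 / 5641056960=5224.21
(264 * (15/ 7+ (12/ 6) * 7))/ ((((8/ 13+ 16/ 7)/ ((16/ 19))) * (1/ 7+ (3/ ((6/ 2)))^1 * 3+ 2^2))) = 82264/ 475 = 173.19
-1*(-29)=29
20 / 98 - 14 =-676 / 49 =-13.80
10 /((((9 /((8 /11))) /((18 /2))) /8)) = 640 /11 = 58.18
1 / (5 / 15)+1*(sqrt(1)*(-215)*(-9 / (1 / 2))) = 3873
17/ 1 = 17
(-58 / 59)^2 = 3364 / 3481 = 0.97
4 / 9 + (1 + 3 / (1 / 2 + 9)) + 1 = 472 / 171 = 2.76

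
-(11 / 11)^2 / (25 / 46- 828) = 0.00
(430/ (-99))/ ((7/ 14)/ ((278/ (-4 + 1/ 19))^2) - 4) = 23993590640/ 22095866133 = 1.09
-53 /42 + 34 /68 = -16 /21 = -0.76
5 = 5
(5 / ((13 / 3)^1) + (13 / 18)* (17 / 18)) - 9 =-30175 / 4212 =-7.16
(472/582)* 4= 3.24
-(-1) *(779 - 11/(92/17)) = 776.97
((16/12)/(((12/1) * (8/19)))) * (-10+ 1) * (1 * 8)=-19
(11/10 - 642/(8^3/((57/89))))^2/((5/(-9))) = -10298393361/64888832000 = -0.16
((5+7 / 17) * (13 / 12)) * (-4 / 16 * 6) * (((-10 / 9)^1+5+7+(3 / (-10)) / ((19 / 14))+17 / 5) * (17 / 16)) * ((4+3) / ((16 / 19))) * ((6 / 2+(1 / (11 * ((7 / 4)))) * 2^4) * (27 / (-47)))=159139461 / 66176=2404.79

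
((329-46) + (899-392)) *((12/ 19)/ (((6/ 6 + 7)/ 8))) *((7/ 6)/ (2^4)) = 2765/ 76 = 36.38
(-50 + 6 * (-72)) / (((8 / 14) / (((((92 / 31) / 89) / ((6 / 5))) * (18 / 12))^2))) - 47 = -737846189 / 15224162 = -48.47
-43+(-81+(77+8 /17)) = -791 /17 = -46.53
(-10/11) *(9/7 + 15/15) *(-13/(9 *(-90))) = -208/6237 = -0.03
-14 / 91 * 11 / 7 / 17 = -22 / 1547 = -0.01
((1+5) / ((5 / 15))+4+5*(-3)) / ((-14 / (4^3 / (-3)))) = 32 / 3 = 10.67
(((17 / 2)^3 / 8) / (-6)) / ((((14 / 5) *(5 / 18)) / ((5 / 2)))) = -73695 / 1792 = -41.12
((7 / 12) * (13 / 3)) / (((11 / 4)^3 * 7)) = 0.02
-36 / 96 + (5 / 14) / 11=-211 / 616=-0.34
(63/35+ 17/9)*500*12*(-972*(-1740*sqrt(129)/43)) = 37433664000*sqrt(129)/43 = 9887551018.77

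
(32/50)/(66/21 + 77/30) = 672/5995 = 0.11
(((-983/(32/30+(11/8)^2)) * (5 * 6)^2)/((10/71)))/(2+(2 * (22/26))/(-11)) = -1150515.11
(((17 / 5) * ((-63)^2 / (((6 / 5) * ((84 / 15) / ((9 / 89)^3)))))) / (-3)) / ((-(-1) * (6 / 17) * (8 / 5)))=-110607525 / 90236032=-1.23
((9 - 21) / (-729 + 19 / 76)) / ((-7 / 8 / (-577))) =221568 / 20405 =10.86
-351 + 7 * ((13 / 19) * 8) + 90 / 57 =-5911 / 19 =-311.11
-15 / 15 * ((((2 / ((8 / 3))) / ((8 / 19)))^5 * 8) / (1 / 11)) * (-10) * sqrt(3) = 33093063135 * sqrt(3) / 2097152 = 27331.77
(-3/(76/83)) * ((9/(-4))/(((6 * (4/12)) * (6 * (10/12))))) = 2241/3040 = 0.74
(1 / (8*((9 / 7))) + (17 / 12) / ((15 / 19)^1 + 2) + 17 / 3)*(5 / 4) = 119665 / 15264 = 7.84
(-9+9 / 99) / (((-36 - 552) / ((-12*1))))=-2 / 11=-0.18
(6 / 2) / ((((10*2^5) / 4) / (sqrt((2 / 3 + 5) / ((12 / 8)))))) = sqrt(34) / 80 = 0.07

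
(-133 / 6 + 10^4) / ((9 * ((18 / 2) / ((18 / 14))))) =59867 / 378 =158.38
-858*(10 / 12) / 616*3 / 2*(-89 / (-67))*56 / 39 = -445 / 134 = -3.32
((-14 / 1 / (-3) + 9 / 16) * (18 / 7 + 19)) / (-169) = -37901 / 56784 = -0.67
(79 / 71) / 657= 79 / 46647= 0.00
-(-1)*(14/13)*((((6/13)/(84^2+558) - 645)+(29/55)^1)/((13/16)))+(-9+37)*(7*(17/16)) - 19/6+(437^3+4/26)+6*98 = 51186844014161333/613358460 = 83453392.02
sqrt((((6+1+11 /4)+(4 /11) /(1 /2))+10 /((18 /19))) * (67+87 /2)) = sqrt(40495598) /132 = 48.21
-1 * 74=-74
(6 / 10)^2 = 0.36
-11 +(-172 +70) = -113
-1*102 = -102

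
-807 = -807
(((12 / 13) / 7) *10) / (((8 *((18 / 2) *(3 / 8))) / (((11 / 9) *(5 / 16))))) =0.02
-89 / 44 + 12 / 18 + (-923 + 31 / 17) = -2070163 / 2244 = -922.53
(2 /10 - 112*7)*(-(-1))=-3919 /5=-783.80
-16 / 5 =-3.20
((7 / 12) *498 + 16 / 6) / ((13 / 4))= 3518 / 39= 90.21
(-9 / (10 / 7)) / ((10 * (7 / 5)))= -9 / 20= -0.45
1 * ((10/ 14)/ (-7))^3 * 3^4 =-10125/ 117649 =-0.09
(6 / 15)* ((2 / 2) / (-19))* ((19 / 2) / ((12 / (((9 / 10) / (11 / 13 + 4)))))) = -0.00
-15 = -15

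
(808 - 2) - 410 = 396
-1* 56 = -56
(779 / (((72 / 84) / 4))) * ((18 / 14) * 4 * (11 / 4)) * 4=205656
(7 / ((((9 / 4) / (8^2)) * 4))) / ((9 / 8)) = 3584 / 81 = 44.25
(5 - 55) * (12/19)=-600/19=-31.58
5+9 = 14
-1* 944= -944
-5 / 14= -0.36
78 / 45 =26 / 15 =1.73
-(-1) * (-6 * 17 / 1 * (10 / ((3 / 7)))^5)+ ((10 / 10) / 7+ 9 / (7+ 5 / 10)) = -2000032996193 / 2835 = -705479011.00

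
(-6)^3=-216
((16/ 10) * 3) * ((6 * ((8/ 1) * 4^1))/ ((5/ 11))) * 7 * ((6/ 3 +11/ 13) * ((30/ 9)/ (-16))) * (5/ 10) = -273504/ 65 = -4207.75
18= 18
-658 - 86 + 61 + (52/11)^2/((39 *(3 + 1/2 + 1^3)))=-2230945/3267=-682.87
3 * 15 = 45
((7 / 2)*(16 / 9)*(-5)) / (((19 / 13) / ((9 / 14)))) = -260 / 19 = -13.68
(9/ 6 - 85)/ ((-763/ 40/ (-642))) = -2144280/ 763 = -2810.33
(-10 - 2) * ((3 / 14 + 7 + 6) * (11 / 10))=-1221 / 7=-174.43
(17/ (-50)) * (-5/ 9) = 17/ 90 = 0.19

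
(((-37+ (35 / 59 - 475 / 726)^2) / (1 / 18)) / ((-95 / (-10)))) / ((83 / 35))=-2375763927145 / 80372311217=-29.56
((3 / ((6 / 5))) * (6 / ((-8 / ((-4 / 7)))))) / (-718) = -15 / 10052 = -0.00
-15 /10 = -3 /2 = -1.50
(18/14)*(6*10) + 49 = 883/7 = 126.14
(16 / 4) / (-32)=-1 / 8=-0.12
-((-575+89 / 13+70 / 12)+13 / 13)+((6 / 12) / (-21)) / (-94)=561.32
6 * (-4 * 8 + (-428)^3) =-470416704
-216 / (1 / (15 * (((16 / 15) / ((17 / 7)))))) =-24192 / 17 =-1423.06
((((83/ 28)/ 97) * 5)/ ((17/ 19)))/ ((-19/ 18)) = -3735/ 23086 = -0.16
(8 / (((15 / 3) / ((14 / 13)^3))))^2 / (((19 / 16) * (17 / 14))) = 107943428096 / 38976482675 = 2.77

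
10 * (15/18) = 25/3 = 8.33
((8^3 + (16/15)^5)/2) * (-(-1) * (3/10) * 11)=1072083584/1265625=847.08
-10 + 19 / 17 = -151 / 17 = -8.88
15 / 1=15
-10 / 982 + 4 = 1959 / 491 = 3.99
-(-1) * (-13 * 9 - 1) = -118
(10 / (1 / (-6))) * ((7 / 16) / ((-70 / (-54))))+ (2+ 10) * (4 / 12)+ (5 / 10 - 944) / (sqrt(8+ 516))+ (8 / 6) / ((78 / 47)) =-1887 * sqrt(131) / 524 - 7229 / 468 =-56.66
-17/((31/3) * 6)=-17/62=-0.27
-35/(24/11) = -385/24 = -16.04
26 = 26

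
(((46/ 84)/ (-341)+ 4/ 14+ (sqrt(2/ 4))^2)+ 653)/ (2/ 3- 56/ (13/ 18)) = -30431362/ 3578113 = -8.50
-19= -19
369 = 369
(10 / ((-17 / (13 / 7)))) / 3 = -130 / 357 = -0.36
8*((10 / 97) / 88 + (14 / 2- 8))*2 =-17052 / 1067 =-15.98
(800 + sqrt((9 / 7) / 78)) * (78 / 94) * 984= 1476 * sqrt(546) / 329 + 30700800 / 47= 653313.34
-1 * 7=-7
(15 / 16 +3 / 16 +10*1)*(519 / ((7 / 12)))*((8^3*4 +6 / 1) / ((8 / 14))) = 142314471 / 4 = 35578617.75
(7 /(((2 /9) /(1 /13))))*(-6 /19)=-189 /247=-0.77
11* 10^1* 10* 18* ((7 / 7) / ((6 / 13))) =42900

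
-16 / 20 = -4 / 5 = -0.80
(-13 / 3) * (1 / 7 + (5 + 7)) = -1105 / 21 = -52.62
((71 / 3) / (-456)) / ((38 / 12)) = -71 / 4332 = -0.02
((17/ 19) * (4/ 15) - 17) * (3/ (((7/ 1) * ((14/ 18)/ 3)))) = -128979/ 4655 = -27.71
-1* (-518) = 518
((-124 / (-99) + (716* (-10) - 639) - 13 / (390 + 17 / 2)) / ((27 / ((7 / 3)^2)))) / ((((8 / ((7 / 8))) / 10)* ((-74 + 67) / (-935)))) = -12812961160475 / 55777248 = -229716.62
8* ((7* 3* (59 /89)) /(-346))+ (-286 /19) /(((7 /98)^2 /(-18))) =15535602012 /292543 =53105.36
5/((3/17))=85/3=28.33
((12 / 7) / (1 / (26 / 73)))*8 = 2496 / 511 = 4.88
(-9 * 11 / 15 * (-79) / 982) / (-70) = -2607 / 343700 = -0.01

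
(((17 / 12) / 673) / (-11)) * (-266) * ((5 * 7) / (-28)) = -11305 / 177672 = -0.06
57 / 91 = 0.63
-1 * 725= -725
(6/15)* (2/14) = 2/35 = 0.06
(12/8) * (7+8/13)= 297/26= 11.42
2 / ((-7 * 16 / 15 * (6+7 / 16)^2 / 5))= -2400 / 74263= -0.03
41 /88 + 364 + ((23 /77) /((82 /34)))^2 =29061253355 /79733192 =364.48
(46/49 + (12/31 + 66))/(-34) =-51134/25823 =-1.98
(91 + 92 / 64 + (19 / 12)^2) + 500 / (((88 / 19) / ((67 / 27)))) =107761 / 297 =362.83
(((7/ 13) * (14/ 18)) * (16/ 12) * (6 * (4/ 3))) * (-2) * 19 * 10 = -1697.55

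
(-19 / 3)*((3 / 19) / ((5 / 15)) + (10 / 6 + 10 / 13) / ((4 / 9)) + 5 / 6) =-20119 / 468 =-42.99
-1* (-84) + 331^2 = 109645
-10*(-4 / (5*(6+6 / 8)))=32 / 27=1.19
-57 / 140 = -0.41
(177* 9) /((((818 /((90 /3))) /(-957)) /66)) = -1509255990 /409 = -3690112.44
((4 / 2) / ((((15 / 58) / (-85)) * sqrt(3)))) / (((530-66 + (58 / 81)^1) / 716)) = -219096 * sqrt(3) / 649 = -584.72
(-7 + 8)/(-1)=-1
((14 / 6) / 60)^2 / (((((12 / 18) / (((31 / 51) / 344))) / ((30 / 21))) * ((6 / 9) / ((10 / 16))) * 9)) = 0.00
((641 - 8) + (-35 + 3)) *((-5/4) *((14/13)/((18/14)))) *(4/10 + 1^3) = -206143/234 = -880.95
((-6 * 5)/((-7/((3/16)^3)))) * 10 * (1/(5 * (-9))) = -45/7168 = -0.01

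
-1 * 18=-18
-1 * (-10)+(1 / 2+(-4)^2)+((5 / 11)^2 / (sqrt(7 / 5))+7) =25 * sqrt(35) / 847+67 / 2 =33.67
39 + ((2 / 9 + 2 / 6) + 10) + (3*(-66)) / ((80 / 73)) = -47203 / 360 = -131.12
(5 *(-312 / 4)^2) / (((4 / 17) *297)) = 14365 / 33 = 435.30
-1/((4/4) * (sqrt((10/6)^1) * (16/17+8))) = -17 * sqrt(15)/760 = -0.09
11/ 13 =0.85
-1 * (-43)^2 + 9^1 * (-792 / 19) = -42259 / 19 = -2224.16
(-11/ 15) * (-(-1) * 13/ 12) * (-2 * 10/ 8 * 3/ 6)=143/ 144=0.99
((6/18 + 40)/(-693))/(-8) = 11/1512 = 0.01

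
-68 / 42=-1.62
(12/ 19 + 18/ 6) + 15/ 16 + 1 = 1693/ 304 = 5.57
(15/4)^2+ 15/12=245/16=15.31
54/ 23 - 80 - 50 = -2936/ 23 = -127.65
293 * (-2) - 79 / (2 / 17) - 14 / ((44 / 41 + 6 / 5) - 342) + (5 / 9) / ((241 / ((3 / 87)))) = -1377130190060 / 1095169311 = -1257.46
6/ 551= 0.01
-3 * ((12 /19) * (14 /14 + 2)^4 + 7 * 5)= -4911 /19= -258.47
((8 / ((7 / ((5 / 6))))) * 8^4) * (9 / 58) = 122880 / 203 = 605.32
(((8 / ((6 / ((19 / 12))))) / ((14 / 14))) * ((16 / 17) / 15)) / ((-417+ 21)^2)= 19 / 22493295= 0.00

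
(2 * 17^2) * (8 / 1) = 4624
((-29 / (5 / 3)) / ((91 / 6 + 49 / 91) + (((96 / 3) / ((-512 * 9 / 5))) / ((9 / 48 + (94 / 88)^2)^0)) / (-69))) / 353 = -11237616 / 3580593725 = -0.00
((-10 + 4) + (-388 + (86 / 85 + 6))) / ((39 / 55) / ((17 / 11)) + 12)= -31.06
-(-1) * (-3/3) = -1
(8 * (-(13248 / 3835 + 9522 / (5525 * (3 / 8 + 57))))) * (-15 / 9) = 35648896 / 767295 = 46.46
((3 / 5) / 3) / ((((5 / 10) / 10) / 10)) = 40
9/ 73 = 0.12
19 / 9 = 2.11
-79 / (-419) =79 / 419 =0.19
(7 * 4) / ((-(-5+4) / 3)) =84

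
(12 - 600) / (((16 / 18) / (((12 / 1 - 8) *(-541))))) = 1431486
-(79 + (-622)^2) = -386963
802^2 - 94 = 643110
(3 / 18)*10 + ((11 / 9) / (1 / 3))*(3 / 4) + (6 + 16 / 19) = 2567 / 228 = 11.26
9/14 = 0.64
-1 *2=-2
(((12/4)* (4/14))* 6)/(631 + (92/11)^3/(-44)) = 527076/63306593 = 0.01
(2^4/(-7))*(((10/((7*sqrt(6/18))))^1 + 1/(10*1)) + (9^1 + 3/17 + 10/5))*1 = -15336/595 - 160*sqrt(3)/49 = -31.43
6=6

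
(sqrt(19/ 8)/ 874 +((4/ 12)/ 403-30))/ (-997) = 36269/ 1205373-sqrt(38)/ 3485512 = 0.03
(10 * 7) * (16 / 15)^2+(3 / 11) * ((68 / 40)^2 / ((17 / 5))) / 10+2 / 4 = 1587319 / 19800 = 80.17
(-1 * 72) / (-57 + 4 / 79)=5688 / 4499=1.26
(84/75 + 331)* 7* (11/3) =639331/75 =8524.41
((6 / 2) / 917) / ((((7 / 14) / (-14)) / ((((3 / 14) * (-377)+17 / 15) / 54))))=16727 / 123795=0.14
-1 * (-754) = 754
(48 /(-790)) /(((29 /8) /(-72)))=13824 /11455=1.21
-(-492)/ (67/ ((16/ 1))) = 7872/ 67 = 117.49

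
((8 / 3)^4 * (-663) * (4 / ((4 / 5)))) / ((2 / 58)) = -131256320 / 27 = -4861345.19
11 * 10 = 110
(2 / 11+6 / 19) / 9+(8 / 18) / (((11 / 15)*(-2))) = -466 / 1881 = -0.25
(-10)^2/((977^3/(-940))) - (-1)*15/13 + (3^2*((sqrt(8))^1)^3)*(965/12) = 13987400495/12123472829 + 11580*sqrt(2) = 16377.75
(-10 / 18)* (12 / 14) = -10 / 21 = -0.48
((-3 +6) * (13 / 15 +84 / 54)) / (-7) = -109 / 105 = -1.04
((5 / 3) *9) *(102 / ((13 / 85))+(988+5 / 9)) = 968455 / 39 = 24832.18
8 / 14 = 4 / 7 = 0.57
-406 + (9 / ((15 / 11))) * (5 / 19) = -7681 / 19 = -404.26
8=8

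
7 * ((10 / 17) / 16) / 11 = 35 / 1496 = 0.02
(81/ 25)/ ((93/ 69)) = 1863/ 775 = 2.40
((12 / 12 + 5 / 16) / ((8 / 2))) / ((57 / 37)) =259 / 1216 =0.21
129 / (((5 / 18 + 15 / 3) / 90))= 41796 / 19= 2199.79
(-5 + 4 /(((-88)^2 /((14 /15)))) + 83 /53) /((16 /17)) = -44918573 /12312960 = -3.65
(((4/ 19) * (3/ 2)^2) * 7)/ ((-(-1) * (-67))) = -63/ 1273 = -0.05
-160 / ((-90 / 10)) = 160 / 9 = 17.78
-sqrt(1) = -1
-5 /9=-0.56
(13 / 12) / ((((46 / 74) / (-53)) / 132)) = -280423 / 23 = -12192.30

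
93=93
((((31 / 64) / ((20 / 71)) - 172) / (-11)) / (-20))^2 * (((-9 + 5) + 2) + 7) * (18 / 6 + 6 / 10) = 427555131129 / 39649280000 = 10.78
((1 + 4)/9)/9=5/81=0.06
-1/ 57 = -0.02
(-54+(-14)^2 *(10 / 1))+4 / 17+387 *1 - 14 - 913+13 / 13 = 23243 / 17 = 1367.24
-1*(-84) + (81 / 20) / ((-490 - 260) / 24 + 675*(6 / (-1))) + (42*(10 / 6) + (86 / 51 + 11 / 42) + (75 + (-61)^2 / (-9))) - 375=-557.50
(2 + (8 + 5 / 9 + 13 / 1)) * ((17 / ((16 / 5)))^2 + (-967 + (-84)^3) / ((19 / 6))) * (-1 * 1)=48322293193 / 10944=4415414.22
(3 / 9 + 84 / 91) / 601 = 49 / 23439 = 0.00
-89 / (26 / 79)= -7031 / 26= -270.42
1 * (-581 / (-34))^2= 337561 / 1156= 292.01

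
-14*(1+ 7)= -112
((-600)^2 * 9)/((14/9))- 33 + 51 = 14580126/7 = 2082875.14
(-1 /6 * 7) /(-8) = 7 /48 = 0.15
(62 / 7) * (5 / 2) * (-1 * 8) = -1240 / 7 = -177.14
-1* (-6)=6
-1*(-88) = 88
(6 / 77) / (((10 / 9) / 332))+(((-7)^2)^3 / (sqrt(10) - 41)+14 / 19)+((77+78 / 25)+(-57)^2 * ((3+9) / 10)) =68223481784 / 61116825 - 117649 * sqrt(10) / 1671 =893.64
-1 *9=-9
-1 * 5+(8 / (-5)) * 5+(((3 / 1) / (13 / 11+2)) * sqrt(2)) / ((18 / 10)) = -13+11 * sqrt(2) / 21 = -12.26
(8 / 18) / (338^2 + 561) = 4 / 1033245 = 0.00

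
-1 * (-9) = 9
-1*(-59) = 59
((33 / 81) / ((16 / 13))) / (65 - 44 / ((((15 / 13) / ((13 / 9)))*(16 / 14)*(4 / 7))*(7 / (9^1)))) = -55 / 7218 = -0.01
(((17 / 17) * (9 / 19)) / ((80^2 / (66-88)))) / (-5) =99 / 304000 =0.00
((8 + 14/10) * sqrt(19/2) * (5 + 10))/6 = 47 * sqrt(38)/4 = 72.43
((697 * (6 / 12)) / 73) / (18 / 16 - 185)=-2788 / 107383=-0.03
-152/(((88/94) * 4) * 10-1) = -7144/1713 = -4.17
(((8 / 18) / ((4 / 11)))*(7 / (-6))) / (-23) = 77 / 1242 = 0.06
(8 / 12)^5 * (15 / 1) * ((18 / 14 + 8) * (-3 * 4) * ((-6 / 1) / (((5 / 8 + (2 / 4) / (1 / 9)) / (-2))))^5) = -12562779340800 / 810993407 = -15490.61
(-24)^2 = 576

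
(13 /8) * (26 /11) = 169 /44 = 3.84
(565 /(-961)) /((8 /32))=-2260 /961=-2.35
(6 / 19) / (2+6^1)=3 / 76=0.04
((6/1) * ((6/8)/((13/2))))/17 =9/221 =0.04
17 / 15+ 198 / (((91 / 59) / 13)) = 175349 / 105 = 1669.99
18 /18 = 1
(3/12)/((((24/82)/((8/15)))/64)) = 1312/45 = 29.16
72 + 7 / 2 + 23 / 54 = 2050 / 27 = 75.93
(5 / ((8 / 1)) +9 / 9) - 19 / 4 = -25 / 8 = -3.12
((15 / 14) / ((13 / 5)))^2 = 0.17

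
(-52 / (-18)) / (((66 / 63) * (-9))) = -91 / 297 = -0.31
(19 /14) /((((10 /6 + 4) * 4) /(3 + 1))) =57 /238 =0.24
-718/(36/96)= -5744/3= -1914.67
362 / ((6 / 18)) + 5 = 1091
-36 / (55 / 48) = -1728 / 55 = -31.42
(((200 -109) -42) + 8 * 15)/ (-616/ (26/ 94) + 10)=-2197/ 28822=-0.08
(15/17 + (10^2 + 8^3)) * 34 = 20838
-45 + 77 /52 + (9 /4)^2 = -7999 /208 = -38.46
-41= -41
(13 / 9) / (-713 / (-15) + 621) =65 / 30084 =0.00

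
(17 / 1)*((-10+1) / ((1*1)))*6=-918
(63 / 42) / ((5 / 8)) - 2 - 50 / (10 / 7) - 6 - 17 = -288 / 5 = -57.60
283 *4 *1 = 1132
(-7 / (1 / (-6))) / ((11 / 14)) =588 / 11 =53.45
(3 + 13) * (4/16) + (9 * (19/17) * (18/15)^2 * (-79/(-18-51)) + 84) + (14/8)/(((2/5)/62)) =375.83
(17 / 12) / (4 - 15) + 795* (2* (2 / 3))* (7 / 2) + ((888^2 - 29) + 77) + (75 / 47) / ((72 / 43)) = 3276964481 / 4136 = 792302.82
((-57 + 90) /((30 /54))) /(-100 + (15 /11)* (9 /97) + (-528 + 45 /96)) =-0.09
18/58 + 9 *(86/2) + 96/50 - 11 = 274217/725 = 378.23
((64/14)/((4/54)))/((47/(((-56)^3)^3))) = -334255028799799296/47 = -7111809123399985.02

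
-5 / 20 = -1 / 4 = -0.25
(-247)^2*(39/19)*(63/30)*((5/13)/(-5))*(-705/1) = 28523313/2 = 14261656.50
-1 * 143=-143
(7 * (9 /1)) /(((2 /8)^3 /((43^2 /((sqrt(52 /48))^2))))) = 89462016 /13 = 6881693.54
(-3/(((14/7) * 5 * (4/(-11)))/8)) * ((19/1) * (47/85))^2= 728.47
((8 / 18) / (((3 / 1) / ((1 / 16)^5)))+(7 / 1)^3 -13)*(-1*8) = -2335703041 / 884736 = -2640.00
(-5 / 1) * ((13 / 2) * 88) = -2860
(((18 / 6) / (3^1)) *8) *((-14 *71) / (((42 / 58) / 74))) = -2437856 / 3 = -812618.67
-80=-80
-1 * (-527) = 527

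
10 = 10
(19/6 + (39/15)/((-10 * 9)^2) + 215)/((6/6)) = 218.17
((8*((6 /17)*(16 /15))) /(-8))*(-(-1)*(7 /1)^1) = -224 /85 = -2.64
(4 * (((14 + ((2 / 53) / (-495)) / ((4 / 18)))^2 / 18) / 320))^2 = 34240397061308881 / 1848392517136000000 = 0.02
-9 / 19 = -0.47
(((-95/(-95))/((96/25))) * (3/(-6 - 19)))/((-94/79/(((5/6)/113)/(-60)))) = -79/24473088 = -0.00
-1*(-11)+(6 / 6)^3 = 12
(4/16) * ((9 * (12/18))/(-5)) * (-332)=498/5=99.60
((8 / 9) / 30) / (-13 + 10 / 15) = -4 / 1665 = -0.00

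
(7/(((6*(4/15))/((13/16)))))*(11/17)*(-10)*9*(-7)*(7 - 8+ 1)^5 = 0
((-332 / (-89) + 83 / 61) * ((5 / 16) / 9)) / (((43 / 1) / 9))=138195 / 3735152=0.04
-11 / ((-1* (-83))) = -11 / 83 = -0.13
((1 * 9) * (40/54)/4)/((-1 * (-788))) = 5/2364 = 0.00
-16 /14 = -8 /7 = -1.14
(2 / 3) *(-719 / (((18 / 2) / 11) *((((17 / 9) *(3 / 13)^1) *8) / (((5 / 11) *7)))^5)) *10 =-630955001709703125 / 170296330952704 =-3705.04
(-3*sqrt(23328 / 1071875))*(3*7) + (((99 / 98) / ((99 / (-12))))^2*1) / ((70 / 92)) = 1656 / 84035 - 972*sqrt(70) / 875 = -9.27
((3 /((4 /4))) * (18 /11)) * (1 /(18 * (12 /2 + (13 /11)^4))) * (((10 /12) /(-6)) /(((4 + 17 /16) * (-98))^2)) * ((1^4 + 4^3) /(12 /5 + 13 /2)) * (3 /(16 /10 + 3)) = -346060000 /3753696344016969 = -0.00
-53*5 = -265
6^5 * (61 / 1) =474336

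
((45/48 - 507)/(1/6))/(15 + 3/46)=-62077/308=-201.55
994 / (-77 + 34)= -994 / 43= -23.12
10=10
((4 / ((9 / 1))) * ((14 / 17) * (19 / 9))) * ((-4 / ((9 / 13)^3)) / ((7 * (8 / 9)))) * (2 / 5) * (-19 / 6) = 3172468 / 1673055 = 1.90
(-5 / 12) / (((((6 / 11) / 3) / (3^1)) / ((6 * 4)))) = -165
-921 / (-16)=921 / 16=57.56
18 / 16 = 9 / 8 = 1.12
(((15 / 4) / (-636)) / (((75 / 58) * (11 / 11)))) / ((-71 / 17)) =493 / 451560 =0.00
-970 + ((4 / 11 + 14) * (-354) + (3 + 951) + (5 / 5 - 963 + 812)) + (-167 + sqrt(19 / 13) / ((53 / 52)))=-59595 / 11 + 4 * sqrt(247) / 53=-5416.54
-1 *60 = -60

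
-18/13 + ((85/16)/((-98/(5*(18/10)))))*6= -43947/10192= -4.31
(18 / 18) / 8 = 1 / 8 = 0.12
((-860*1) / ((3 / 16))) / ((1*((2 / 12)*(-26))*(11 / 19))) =261440 / 143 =1828.25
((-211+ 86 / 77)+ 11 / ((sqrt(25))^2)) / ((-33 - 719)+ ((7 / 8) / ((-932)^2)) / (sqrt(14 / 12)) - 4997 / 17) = 404842860655232 * sqrt(42) / 14694564703044144820214775+ 980831268488562238603264 / 4898188234348048273404925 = 0.20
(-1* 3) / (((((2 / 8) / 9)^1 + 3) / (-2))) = 216 / 109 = 1.98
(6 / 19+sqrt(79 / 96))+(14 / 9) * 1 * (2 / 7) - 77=-13037 / 171+sqrt(474) / 24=-75.33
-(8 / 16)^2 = -1 / 4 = -0.25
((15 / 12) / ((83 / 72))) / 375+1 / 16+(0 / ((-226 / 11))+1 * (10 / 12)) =89513 / 99600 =0.90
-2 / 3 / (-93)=2 / 279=0.01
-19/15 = -1.27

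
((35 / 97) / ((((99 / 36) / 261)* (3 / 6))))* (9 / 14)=46980 / 1067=44.03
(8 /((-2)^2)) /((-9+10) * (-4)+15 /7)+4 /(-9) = -1.52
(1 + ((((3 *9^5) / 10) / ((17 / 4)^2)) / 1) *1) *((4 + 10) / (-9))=-19860694 / 13005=-1527.16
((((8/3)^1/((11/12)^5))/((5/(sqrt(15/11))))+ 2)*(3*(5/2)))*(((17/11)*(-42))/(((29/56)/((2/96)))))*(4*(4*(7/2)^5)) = -210003465/638 - 6967410960384*sqrt(165)/565127959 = -487526.73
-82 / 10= -41 / 5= -8.20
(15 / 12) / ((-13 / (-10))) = 25 / 26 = 0.96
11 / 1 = 11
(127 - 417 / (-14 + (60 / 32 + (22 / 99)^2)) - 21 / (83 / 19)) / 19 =101789078 / 12340025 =8.25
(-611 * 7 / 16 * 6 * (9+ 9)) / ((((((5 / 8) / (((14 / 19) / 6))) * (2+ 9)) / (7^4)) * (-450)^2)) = -71883539 / 11756250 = -6.11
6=6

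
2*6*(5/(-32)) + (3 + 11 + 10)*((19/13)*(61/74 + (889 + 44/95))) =600801141/19240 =31226.67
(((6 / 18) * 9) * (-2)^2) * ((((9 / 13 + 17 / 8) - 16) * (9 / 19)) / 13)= -37017 / 6422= -5.76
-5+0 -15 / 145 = -148 / 29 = -5.10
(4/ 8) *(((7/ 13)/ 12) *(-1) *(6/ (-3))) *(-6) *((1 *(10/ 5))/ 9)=-7/ 117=-0.06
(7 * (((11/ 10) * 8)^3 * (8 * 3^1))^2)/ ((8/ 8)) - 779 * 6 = 29257384436142/ 15625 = 1872472603.91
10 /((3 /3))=10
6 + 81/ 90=69/ 10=6.90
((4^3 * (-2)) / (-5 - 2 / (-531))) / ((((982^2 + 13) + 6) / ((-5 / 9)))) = -37760 / 2558401979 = -0.00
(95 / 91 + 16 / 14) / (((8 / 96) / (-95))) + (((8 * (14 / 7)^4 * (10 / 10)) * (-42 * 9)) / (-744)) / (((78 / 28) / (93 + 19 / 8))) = -751644 / 2821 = -266.45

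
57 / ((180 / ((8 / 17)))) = 38 / 255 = 0.15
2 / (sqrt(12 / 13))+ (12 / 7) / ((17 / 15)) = 180 / 119+ sqrt(39) / 3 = 3.59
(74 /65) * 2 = 148 /65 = 2.28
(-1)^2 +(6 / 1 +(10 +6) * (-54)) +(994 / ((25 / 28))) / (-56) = -21922 / 25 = -876.88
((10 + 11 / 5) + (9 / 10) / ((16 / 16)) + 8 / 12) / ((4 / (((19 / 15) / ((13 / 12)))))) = 4.02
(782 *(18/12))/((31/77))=90321/31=2913.58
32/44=0.73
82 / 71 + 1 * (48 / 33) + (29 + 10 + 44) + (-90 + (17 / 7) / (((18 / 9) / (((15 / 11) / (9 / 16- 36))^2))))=-9427660393 / 2148153777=-4.39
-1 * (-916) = 916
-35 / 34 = -1.03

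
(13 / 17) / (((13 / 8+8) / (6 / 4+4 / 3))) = 0.23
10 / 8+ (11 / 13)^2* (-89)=-42231 / 676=-62.47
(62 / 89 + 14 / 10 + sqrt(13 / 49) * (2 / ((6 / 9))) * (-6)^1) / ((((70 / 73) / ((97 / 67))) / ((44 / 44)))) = 6606573 / 2087050 - 63729 * sqrt(13) / 16415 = -10.83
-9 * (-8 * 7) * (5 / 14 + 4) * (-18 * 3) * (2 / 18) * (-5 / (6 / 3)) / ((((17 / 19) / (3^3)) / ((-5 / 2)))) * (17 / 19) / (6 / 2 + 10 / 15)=-6670350 / 11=-606395.45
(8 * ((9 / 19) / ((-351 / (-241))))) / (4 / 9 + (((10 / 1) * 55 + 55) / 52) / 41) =948576 / 265487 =3.57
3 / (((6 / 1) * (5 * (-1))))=-1 / 10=-0.10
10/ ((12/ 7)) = 35/ 6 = 5.83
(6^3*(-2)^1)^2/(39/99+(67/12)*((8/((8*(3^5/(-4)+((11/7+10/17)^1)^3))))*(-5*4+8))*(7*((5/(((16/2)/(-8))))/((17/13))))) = -38249924841216/7171787129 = -5333.39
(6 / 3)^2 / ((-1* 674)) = -2 / 337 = -0.01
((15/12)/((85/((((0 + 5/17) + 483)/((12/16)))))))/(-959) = -8216/831453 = -0.01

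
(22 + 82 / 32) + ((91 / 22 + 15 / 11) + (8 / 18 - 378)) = -50039 / 144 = -347.49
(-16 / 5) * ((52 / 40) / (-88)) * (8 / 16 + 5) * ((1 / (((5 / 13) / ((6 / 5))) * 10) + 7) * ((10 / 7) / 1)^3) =47528 / 8575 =5.54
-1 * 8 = -8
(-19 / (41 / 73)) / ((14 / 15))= -20805 / 574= -36.25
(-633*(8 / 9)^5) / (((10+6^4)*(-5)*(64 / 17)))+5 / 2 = 323161519 / 128529990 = 2.51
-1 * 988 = -988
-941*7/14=-941/2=-470.50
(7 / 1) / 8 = 7 / 8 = 0.88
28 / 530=14 / 265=0.05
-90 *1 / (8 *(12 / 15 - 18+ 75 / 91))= 20475 / 29804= 0.69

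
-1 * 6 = -6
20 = 20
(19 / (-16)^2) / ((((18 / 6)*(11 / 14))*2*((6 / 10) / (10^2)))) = 16625 / 6336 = 2.62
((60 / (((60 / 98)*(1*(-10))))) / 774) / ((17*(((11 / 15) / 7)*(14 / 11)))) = -49 / 8772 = -0.01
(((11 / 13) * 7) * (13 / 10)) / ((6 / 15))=77 / 4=19.25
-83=-83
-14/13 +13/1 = 155/13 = 11.92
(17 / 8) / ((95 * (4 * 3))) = 17 / 9120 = 0.00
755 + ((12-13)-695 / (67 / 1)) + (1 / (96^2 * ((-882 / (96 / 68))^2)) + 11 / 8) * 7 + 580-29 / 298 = 6839093262312263 / 5130007815744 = 1333.15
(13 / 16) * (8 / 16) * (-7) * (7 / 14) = -91 / 64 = -1.42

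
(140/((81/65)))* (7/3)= 63700/243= 262.14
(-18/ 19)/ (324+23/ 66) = -1188/ 406733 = -0.00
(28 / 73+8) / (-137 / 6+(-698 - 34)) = -3672 / 330617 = -0.01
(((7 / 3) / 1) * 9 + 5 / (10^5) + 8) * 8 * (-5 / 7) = -580001 / 3500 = -165.71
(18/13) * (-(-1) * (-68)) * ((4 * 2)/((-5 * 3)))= 3264/65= 50.22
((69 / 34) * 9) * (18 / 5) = 5589 / 85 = 65.75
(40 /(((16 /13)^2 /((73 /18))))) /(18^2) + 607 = 113342453 /186624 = 607.33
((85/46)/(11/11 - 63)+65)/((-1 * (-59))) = 185295/168268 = 1.10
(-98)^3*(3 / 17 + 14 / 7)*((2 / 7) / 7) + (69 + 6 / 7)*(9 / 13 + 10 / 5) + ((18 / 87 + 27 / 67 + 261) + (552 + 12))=-35467660373 / 429403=-82597.61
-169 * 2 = -338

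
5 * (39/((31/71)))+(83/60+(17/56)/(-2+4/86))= 108843237/243040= 447.84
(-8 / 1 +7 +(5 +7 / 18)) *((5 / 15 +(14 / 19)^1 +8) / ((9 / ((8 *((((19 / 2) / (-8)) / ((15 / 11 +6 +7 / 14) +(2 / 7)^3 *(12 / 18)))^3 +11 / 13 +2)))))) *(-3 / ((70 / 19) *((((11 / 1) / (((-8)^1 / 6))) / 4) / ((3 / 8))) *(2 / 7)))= 398687001856736800053559 / 7648855798365352546560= 52.12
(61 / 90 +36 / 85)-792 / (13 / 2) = -480323 / 3978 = -120.74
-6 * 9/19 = -54/19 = -2.84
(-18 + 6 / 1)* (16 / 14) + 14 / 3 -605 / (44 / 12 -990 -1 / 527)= -276198635 / 32747316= -8.43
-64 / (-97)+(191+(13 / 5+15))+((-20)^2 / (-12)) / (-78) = 11898697 / 56745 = 209.69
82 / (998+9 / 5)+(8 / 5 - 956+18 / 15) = -23823184 / 24995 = -953.12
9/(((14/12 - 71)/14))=-756/419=-1.80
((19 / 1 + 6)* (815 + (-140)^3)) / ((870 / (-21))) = 96011475 / 58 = 1655370.26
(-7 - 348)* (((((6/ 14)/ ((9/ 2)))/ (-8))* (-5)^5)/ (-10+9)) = 1109375/ 84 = 13206.85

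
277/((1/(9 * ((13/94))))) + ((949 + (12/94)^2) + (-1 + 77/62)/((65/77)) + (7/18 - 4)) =20678576335/16024086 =1290.47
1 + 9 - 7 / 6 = 53 / 6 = 8.83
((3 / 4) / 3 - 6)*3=-69 / 4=-17.25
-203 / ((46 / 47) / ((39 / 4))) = -372099 / 184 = -2022.28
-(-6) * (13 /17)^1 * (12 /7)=936 /119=7.87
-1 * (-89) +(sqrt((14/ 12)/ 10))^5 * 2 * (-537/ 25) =89-8771 * sqrt(105)/ 450000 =88.80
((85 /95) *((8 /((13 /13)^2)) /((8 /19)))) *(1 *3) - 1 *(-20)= 71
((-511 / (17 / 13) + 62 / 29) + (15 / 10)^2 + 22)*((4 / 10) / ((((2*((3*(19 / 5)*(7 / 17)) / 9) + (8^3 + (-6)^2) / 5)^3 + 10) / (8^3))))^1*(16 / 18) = -15948383155200 / 325660581932363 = -0.05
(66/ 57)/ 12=11/ 114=0.10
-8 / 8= -1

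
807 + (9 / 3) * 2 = 813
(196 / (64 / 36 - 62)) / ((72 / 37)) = -1813 / 1084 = -1.67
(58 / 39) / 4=29 / 78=0.37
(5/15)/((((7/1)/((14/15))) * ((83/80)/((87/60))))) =232/3735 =0.06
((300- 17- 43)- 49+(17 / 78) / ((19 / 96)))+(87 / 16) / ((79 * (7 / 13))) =420108109 / 2185456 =192.23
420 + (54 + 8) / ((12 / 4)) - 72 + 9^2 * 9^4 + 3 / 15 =7977148 / 15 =531809.87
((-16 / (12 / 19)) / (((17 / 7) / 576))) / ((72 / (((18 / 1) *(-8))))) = 204288 / 17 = 12016.94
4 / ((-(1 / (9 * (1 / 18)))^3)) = -1 / 2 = -0.50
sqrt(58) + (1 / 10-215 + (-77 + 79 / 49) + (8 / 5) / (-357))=-7254403 / 24990 + sqrt(58)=-282.68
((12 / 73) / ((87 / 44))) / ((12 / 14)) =616 / 6351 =0.10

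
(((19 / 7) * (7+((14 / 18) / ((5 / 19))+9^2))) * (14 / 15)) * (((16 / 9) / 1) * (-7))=-2867.46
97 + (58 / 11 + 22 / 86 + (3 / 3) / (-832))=102.53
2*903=1806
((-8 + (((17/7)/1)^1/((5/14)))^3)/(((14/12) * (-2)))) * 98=-12870.14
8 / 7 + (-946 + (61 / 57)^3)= -1223277635 / 1296351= -943.63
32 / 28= 8 / 7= 1.14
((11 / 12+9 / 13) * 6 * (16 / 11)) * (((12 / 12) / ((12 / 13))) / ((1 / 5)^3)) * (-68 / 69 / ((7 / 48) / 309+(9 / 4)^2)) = -370.13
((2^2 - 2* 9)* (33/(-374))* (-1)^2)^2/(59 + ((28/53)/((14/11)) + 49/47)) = 366177/14507800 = 0.03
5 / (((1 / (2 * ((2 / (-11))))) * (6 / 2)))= -20 / 33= -0.61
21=21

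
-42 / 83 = -0.51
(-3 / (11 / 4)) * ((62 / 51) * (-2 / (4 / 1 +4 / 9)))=558 / 935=0.60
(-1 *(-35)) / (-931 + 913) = -35 / 18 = -1.94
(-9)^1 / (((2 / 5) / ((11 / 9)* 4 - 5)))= 2.50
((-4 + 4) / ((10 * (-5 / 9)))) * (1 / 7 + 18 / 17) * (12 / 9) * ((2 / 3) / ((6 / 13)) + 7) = 0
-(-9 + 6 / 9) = 25 / 3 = 8.33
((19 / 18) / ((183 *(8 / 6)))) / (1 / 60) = 95 / 366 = 0.26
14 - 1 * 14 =0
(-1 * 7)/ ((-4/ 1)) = 7/ 4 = 1.75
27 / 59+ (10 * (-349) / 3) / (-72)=105871 / 6372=16.62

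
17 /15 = 1.13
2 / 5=0.40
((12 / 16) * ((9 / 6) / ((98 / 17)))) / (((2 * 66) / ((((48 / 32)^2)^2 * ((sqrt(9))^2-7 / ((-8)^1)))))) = 326349 / 4415488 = 0.07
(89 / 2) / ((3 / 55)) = 4895 / 6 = 815.83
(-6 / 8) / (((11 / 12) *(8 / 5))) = -45 / 88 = -0.51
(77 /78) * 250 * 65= 48125 /3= 16041.67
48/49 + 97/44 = 6865/2156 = 3.18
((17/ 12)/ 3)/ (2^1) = 17/ 72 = 0.24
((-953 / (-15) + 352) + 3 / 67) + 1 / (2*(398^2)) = 132316763053 / 318392040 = 415.58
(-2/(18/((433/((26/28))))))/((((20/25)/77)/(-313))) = 365250655/234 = 1560900.24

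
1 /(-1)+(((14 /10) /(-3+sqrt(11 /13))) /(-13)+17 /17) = 7*sqrt(143) /6890+21 /530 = 0.05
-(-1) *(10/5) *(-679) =-1358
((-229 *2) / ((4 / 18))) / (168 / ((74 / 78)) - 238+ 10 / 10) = 25419 / 739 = 34.40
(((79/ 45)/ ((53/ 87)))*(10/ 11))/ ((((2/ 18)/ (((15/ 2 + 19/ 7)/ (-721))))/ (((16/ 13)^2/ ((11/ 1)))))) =-1759488/ 38251213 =-0.05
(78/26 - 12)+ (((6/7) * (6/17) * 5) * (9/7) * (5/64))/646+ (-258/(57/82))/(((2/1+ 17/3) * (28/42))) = -16162525809/198027424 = -81.62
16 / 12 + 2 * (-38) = -224 / 3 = -74.67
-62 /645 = -0.10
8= 8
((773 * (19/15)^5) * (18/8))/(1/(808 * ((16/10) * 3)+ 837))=15042318757693/562500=26741900.01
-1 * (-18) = 18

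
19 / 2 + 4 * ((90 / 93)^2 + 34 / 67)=1967145 / 128774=15.28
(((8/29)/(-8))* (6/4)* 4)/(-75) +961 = 696727/725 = 961.00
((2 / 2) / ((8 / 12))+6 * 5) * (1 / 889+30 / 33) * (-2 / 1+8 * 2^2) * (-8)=-9613080 / 1397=-6881.23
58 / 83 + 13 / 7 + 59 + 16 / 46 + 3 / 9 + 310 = 372.24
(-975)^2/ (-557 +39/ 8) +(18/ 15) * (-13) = -38369526/ 22085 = -1737.36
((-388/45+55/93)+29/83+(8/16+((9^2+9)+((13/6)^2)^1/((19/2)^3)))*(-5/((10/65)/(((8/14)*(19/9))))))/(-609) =9364194766817/1603678637295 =5.84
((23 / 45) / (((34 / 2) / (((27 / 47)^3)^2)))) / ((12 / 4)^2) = 110008287 / 916233302965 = 0.00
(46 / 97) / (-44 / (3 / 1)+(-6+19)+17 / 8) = 1104 / 1067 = 1.03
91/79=1.15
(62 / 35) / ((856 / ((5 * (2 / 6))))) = 31 / 8988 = 0.00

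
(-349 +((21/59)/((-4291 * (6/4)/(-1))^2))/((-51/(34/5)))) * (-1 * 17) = 41434095510181/6983666865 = 5933.00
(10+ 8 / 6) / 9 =34 / 27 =1.26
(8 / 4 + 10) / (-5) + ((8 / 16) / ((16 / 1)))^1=-379 / 160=-2.37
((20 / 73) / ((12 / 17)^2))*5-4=-3287 / 2628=-1.25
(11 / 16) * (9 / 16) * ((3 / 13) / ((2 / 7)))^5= 404325999 / 3041632256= 0.13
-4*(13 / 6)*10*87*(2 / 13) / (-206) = 580 / 103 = 5.63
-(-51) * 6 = 306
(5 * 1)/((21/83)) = 415/21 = 19.76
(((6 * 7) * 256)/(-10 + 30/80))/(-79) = 12288/869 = 14.14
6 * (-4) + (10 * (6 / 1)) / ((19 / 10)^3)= -104616 / 6859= -15.25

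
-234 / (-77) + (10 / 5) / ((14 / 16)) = 410 / 77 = 5.32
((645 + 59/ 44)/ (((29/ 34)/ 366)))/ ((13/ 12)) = 1061684748/ 4147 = 256012.72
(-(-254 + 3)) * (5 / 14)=1255 / 14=89.64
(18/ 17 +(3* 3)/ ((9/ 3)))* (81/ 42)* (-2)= -1863/ 119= -15.66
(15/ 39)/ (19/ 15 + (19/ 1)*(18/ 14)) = 0.01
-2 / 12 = -1 / 6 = -0.17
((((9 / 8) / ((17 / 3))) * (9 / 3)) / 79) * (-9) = -0.07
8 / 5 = 1.60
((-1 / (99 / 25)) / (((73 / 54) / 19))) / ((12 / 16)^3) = -60800 / 7227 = -8.41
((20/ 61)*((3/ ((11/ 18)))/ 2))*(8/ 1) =4320/ 671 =6.44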